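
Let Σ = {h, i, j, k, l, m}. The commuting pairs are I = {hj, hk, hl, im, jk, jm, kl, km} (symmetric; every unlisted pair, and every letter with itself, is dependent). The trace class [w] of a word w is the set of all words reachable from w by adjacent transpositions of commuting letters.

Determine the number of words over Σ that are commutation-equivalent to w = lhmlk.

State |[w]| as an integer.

10

drop 0:l onto floor
drop 1:h onto floor
drop 2:m onto {0:l, 1:h}
drop 3:l onto {2:m}
drop 4:k onto floor
ground layer = {0:l, 1:h, 4:k}
drop-orders for the pieces not yet dropped (sum over which currently-grounded one goes next):
  1 to go: {3} 1  {4} 1
  2 to go: {2,3} 1  {3,4} 2
  3 to go: {0,2,3} 1  {1,2,3} 1  {2,3,4} 3
  if 0:l drops first: 4 orders
  if 1:h drops first: 4 orders
  if 4:k drops first: 2 orders
heap linearizations: 10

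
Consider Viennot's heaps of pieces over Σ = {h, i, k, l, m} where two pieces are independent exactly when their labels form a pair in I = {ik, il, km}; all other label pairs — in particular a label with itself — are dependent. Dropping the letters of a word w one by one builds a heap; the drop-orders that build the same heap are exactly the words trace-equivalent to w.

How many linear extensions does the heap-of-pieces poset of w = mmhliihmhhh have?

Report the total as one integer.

3

#0=m has no predecessor
#1=m depends on [0:m]
#2=h depends on [1:m]
#3=l depends on [2:h]
#4=i depends on [2:h]
#5=i depends on [4:i]
#6=h depends on [3:l, 5:i]
#7=m depends on [6:h]
#8=h depends on [7:m]
#9=h depends on [8:h]
#10=h depends on [9:h]
sources: [0:m]
N(rest) = Σ N(rest − s) over sources s of rest; N(one piece) = 1:
  size 1 → [10]=1
  size 2 → [9,10]=1
  size 3 → [8,9,10]=1
  size 4 → [7,8,9,10]=1
  size 5 → [6,7,8,9,10]=1
  size 6 → [3,6,7,8,9,10]=1  [5,6,7,8,9,10]=1
  size 7 → [3,5,6,7,8,9,10]=2  [4,5,6,7,8,9,10]=1
  size 8 → [3,4,5,6,7,8,9,10]=3
  size 9 → [2,3,4,5,6,7,8,9,10]=3
  first=0(m) contributes 3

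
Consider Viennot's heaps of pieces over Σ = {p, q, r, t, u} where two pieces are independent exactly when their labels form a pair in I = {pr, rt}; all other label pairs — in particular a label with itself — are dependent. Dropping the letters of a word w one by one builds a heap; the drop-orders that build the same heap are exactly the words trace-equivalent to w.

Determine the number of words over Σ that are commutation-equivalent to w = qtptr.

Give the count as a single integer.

4

piece 0:q — minimal
piece 1:t rests on {0:q}
piece 2:p rests on {1:t}
piece 3:t rests on {2:p}
piece 4:r rests on {0:q}
minimal pieces: {0:q}
ways to finish when only these pieces remain (= sum over removing one remaining piece with nothing left below it):
  1 left: {3}→1  {4}→1
  2 left: {2,3}→1  {3,4}→2
  3 left: {1,2,3}→1  {2,3,4}→3
  placing 0:q first → 4 extensions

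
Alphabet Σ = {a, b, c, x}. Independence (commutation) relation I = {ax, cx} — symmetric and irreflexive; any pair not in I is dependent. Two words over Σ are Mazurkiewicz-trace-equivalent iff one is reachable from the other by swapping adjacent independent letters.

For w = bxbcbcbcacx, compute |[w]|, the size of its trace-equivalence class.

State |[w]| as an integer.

4

drop 0:b onto floor
drop 1:x onto {0:b}
drop 2:b onto {1:x}
drop 3:c onto {2:b}
drop 4:b onto {3:c}
drop 5:c onto {4:b}
drop 6:b onto {5:c}
drop 7:c onto {6:b}
drop 8:a onto {7:c}
drop 9:c onto {8:a}
drop 10:x onto {6:b}
ground layer = {0:b}
drop-orders for the pieces not yet dropped (sum over which currently-grounded one goes next):
  1 to go: {9} 1  {10} 1
  2 to go: {8,9} 1  {9,10} 2
  3 to go: {7,8,9} 1  {8,9,10} 3
  4 to go: {7,8,9,10} 4
  5 to go: {6,7,8,9,10} 4
  6 to go: {5,6,7,8,9,10} 4
  7 to go: {4,5,6,7,8,9,10} 4
  8 to go: {3,4,5,6,7,8,9,10} 4
  9 to go: {2,3,4,5,6,7,8,9,10} 4
  if 0:b drops first: 4 orders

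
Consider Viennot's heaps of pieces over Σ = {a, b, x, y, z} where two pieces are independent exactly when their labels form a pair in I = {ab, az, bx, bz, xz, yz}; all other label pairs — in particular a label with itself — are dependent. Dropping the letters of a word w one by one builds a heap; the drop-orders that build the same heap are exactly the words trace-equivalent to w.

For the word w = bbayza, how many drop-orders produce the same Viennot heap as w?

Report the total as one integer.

0(b) covers ∅
1(b) covers 0:b
2(a) covers ∅
3(y) covers 1:b, 2:a
4(z) covers ∅
5(a) covers 3:y
floor of heap: 0:b, 2:a, 4:z
completions by unplaced set U, small U first (add the entries for U minus each lowest piece of U):
  |U|=1: {4}:1  {5}:1
  |U|=2: {3,5}:1  {4,5}:2
  |U|=3: {1,3,5}:1  {2,3,5}:1  {3,4,5}:3
  |U|=4: {0,1,3,5}:1  {1,2,3,5}:2  {1,3,4,5}:4  {2,3,4,5}:4
  start at 0(b): 10
  start at 2(a): 5
  start at 4(z): 3
sum over floor = 18

18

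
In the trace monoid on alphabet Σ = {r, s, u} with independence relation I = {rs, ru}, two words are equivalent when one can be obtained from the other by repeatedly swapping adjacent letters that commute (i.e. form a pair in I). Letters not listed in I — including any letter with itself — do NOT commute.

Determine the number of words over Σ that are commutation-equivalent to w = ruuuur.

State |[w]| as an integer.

15

#0=r has no predecessor
#1=u has no predecessor
#2=u depends on [1:u]
#3=u depends on [2:u]
#4=u depends on [3:u]
#5=r depends on [0:r]
sources: [0:r, 1:u]
N(rest) = Σ N(rest − s) over sources s of rest; N(one piece) = 1:
  size 1 → [4]=1  [5]=1
  size 2 → [0,5]=1  [3,4]=1  [4,5]=2
  size 3 → [0,4,5]=3  [2,3,4]=1  [3,4,5]=3
  size 4 → [0,3,4,5]=6  [1,2,3,4]=1  [2,3,4,5]=4
  first=0(r) contributes 5
  first=1(u) contributes 10
|[w]| = 15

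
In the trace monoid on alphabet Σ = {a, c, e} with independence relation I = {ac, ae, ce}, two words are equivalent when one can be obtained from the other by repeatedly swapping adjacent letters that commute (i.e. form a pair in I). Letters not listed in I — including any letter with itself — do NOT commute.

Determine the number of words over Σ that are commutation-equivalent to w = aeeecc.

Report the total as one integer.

drop 0:a onto floor
drop 1:e onto floor
drop 2:e onto {1:e}
drop 3:e onto {2:e}
drop 4:c onto floor
drop 5:c onto {4:c}
ground layer = {0:a, 1:e, 4:c}
drop-orders for the pieces not yet dropped (sum over which currently-grounded one goes next):
  1 to go: {0} 1  {3} 1  {5} 1
  2 to go: {0,3} 2  {0,5} 2  {2,3} 1  {3,5} 2  {4,5} 1
  3 to go: {0,2,3} 3  {0,3,5} 6  {0,4,5} 3  {1,2,3} 1  {2,3,5} 3  {3,4,5} 3
  4 to go: {0,1,2,3} 4  {0,2,3,5} 12  {0,3,4,5} 12  {1,2,3,5} 4  {2,3,4,5} 6
  if 0:a drops first: 10 orders
  if 1:e drops first: 30 orders
  if 4:c drops first: 20 orders
heap linearizations: 60

60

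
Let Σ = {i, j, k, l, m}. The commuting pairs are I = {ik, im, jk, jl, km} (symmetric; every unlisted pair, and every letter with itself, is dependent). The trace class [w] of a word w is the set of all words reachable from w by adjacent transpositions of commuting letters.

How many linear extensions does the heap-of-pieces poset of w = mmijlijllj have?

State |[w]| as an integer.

36

#0=m has no predecessor
#1=m depends on [0:m]
#2=i has no predecessor
#3=j depends on [1:m, 2:i]
#4=l depends on [1:m, 2:i]
#5=i depends on [3:j, 4:l]
#6=j depends on [5:i]
#7=l depends on [5:i]
#8=l depends on [7:l]
#9=j depends on [6:j]
sources: [0:m, 2:i]
N(rest) = Σ N(rest − s) over sources s of rest; N(one piece) = 1:
  size 1 → [8]=1  [9]=1
  size 2 → [6,9]=1  [7,8]=1  [8,9]=2
  size 3 → [6,8,9]=3  [7,8,9]=3
  size 4 → [6,7,8,9]=6
  size 5 → [5,6,7,8,9]=6
  size 6 → [3,5,6,7,8,9]=6  [4,5,6,7,8,9]=6
  size 7 → [3,4,5,6,7,8,9]=12
  size 8 → [1,3,4,5,6,7,8,9]=12  [2,3,4,5,6,7,8,9]=12
  first=0(m) contributes 24
  first=2(i) contributes 12
|[w]| = 36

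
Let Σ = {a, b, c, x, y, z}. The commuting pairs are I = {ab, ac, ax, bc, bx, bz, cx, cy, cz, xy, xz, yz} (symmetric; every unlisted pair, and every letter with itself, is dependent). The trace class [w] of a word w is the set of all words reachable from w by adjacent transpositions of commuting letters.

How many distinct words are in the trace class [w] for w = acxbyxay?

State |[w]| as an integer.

piece 0:a — minimal
piece 1:c — minimal
piece 2:x — minimal
piece 3:b — minimal
piece 4:y rests on {0:a, 3:b}
piece 5:x rests on {2:x}
piece 6:a rests on {4:y}
piece 7:y rests on {6:a}
minimal pieces: {0:a, 1:c, 2:x, 3:b}
ways to finish when only these pieces remain (= sum over removing one remaining piece with nothing left below it):
  1 left: {1}→1  {5}→1  {7}→1
  2 left: {1,5}→2  {1,7}→2  {2,5}→1  {5,7}→2  {6,7}→1
  3 left: {1,2,5}→3  {1,5,7}→6  {1,6,7}→3  {2,5,7}→3  {4,6,7}→1  {5,6,7}→3
  4 left: {0,4,6,7}→1  {1,2,5,7}→12  {1,4,6,7}→4  {1,5,6,7}→12  {2,5,6,7}→6  {3,4,6,7}→1  {4,5,6,7}→4
  5 left: {0,1,4,6,7}→5  {0,3,4,6,7}→2  {0,4,5,6,7}→5  {1,2,5,6,7}→30  {1,3,4,6,7}→5  {1,4,5,6,7}→20  {2,4,5,6,7}→10  {3,4,5,6,7}→5
  6 left: {0,1,3,4,6,7}→12  {0,1,4,5,6,7}→30  {0,2,4,5,6,7}→15  {0,3,4,5,6,7}→12  {1,2,4,5,6,7}→60  {1,3,4,5,6,7}→30  {2,3,4,5,6,7}→15
  placing 0:a first → 105 extensions
  placing 1:c first → 42 extensions
  placing 2:x first → 84 extensions
  placing 3:b first → 105 extensions
total linear extensions = 336

336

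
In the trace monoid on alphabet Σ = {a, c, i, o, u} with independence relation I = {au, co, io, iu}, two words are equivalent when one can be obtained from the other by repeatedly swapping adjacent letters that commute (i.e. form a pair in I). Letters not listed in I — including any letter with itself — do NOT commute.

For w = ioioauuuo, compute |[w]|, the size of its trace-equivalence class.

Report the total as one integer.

#0=i has no predecessor
#1=o has no predecessor
#2=i depends on [0:i]
#3=o depends on [1:o]
#4=a depends on [2:i, 3:o]
#5=u depends on [3:o]
#6=u depends on [5:u]
#7=u depends on [6:u]
#8=o depends on [4:a, 7:u]
sources: [0:i, 1:o]
N(rest) = Σ N(rest − s) over sources s of rest; N(one piece) = 1:
  size 1 → [8]=1
  size 2 → [4,8]=1  [7,8]=1
  size 3 → [2,4,8]=1  [4,7,8]=2  [6,7,8]=1
  size 4 → [0,2,4,8]=1  [2,4,7,8]=3  [4,6,7,8]=3  [5,6,7,8]=1
  size 5 → [0,2,4,7,8]=4  [2,4,6,7,8]=6  [4,5,6,7,8]=4
  size 6 → [0,2,4,6,7,8]=10  [2,4,5,6,7,8]=10  [3,4,5,6,7,8]=4
  size 7 → [0,2,4,5,6,7,8]=20  [1,3,4,5,6,7,8]=4  [2,3,4,5,6,7,8]=14
  first=0(i) contributes 18
  first=1(o) contributes 34
|[w]| = 52

52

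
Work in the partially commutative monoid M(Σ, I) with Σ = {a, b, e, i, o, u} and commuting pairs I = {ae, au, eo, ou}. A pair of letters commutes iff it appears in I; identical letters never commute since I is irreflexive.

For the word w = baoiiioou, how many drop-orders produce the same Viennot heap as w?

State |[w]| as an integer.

3

piece 0:b — minimal
piece 1:a rests on {0:b}
piece 2:o rests on {1:a}
piece 3:i rests on {2:o}
piece 4:i rests on {3:i}
piece 5:i rests on {4:i}
piece 6:o rests on {5:i}
piece 7:o rests on {6:o}
piece 8:u rests on {5:i}
minimal pieces: {0:b}
ways to finish when only these pieces remain (= sum over removing one remaining piece with nothing left below it):
  1 left: {7}→1  {8}→1
  2 left: {6,7}→1  {7,8}→2
  3 left: {6,7,8}→3
  4 left: {5,6,7,8}→3
  5 left: {4,5,6,7,8}→3
  6 left: {3,4,5,6,7,8}→3
  7 left: {2,3,4,5,6,7,8}→3
  placing 0:b first → 3 extensions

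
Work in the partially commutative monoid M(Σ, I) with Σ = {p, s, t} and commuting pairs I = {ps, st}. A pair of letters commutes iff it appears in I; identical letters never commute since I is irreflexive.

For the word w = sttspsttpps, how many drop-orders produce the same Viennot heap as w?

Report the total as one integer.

0(s) covers ∅
1(t) covers ∅
2(t) covers 1:t
3(s) covers 0:s
4(p) covers 2:t
5(s) covers 3:s
6(t) covers 4:p
7(t) covers 6:t
8(p) covers 7:t
9(p) covers 8:p
10(s) covers 5:s
floor of heap: 0:s, 1:t
completions by unplaced set U, small U first (add the entries for U minus each lowest piece of U):
  |U|=1: {9}:1  {10}:1
  |U|=2: {5,10}:1  {8,9}:1  {9,10}:2
  |U|=3: {3,5,10}:1  {5,9,10}:3  {7,8,9}:1  {8,9,10}:3
  |U|=4: {0,3,5,10}:1  {3,5,9,10}:4  {5,8,9,10}:6  {6,7,8,9}:1  {7,8,9,10}:4
  |U|=5: {0,3,5,9,10}:5  {3,5,8,9,10}:10  {4,6,7,8,9}:1  {5,7,8,9,10}:10  {6,7,8,9,10}:5
  |U|=6: {0,3,5,8,9,10}:15  {2,4,6,7,8,9}:1  {3,5,7,8,9,10}:20  {4,6,7,8,9,10}:6  {5,6,7,8,9,10}:15
  |U|=7: {0,3,5,7,8,9,10}:35  {1,2,4,6,7,8,9}:1  {2,4,6,7,8,9,10}:7  {3,5,6,7,8,9,10}:35  {4,5,6,7,8,9,10}:21
  |U|=8: {0,3,5,6,7,8,9,10}:70  {1,2,4,6,7,8,9,10}:8  {2,4,5,6,7,8,9,10}:28  {3,4,5,6,7,8,9,10}:56
  |U|=9: {0,3,4,5,6,7,8,9,10}:126  {1,2,4,5,6,7,8,9,10}:36  {2,3,4,5,6,7,8,9,10}:84
  start at 0(s): 120
  start at 1(t): 210
sum over floor = 330

330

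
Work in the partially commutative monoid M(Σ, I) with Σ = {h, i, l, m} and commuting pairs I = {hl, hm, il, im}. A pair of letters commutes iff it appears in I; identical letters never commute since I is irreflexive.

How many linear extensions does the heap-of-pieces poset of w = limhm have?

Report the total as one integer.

drop 0:l onto floor
drop 1:i onto floor
drop 2:m onto {0:l}
drop 3:h onto {1:i}
drop 4:m onto {2:m}
ground layer = {0:l, 1:i}
drop-orders for the pieces not yet dropped (sum over which currently-grounded one goes next):
  1 to go: {3} 1  {4} 1
  2 to go: {1,3} 1  {2,4} 1  {3,4} 2
  3 to go: {0,2,4} 1  {1,3,4} 3  {2,3,4} 3
  if 0:l drops first: 6 orders
  if 1:i drops first: 4 orders
heap linearizations: 10

10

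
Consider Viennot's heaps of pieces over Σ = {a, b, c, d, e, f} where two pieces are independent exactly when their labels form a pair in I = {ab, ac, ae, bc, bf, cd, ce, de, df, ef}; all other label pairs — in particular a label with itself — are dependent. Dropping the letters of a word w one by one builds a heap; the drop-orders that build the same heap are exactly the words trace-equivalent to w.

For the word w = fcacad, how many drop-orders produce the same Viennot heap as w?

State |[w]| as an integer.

drop 0:f onto floor
drop 1:c onto {0:f}
drop 2:a onto {0:f}
drop 3:c onto {1:c}
drop 4:a onto {2:a}
drop 5:d onto {4:a}
ground layer = {0:f}
drop-orders for the pieces not yet dropped (sum over which currently-grounded one goes next):
  1 to go: {3} 1  {5} 1
  2 to go: {1,3} 1  {3,5} 2  {4,5} 1
  3 to go: {1,3,5} 3  {2,4,5} 1  {3,4,5} 3
  4 to go: {1,3,4,5} 6  {2,3,4,5} 4
  if 0:f drops first: 10 orders

10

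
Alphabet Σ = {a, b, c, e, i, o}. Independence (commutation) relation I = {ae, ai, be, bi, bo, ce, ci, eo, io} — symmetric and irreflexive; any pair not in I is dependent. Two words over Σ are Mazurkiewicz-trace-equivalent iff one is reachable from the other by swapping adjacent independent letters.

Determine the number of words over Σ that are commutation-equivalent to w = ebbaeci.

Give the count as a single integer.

#0=e has no predecessor
#1=b has no predecessor
#2=b depends on [1:b]
#3=a depends on [2:b]
#4=e depends on [0:e]
#5=c depends on [3:a]
#6=i depends on [4:e]
sources: [0:e, 1:b]
N(rest) = Σ N(rest − s) over sources s of rest; N(one piece) = 1:
  size 1 → [5]=1  [6]=1
  size 2 → [3,5]=1  [4,6]=1  [5,6]=2
  size 3 → [0,4,6]=1  [2,3,5]=1  [3,5,6]=3  [4,5,6]=3
  size 4 → [0,4,5,6]=4  [1,2,3,5]=1  [2,3,5,6]=4  [3,4,5,6]=6
  size 5 → [0,3,4,5,6]=10  [1,2,3,5,6]=5  [2,3,4,5,6]=10
  first=0(e) contributes 15
  first=1(b) contributes 20
|[w]| = 35

35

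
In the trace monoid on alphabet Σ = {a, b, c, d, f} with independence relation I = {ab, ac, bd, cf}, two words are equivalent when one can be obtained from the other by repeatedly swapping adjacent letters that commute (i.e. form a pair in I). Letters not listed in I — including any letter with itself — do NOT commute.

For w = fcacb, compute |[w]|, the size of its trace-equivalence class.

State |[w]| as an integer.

9

drop 0:f onto floor
drop 1:c onto floor
drop 2:a onto {0:f}
drop 3:c onto {1:c}
drop 4:b onto {0:f, 3:c}
ground layer = {0:f, 1:c}
drop-orders for the pieces not yet dropped (sum over which currently-grounded one goes next):
  1 to go: {2} 1  {4} 1
  2 to go: {2,4} 2  {3,4} 1
  3 to go: {0,2,4} 2  {1,3,4} 1  {2,3,4} 3
  if 0:f drops first: 4 orders
  if 1:c drops first: 5 orders
heap linearizations: 9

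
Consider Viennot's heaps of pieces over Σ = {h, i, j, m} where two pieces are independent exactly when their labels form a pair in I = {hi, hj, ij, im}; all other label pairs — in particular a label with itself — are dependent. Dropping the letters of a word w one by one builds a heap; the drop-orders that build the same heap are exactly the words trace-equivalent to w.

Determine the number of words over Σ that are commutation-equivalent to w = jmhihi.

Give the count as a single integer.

drop 0:j onto floor
drop 1:m onto {0:j}
drop 2:h onto {1:m}
drop 3:i onto floor
drop 4:h onto {2:h}
drop 5:i onto {3:i}
ground layer = {0:j, 3:i}
drop-orders for the pieces not yet dropped (sum over which currently-grounded one goes next):
  1 to go: {4} 1  {5} 1
  2 to go: {2,4} 1  {3,5} 1  {4,5} 2
  3 to go: {1,2,4} 1  {2,4,5} 3  {3,4,5} 3
  4 to go: {0,1,2,4} 1  {1,2,4,5} 4  {2,3,4,5} 6
  if 0:j drops first: 10 orders
  if 3:i drops first: 5 orders
heap linearizations: 15

15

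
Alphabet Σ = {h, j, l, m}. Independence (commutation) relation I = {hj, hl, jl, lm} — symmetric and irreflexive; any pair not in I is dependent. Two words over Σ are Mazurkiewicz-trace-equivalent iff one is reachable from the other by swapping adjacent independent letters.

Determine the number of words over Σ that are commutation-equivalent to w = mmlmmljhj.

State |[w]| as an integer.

drop 0:m onto floor
drop 1:m onto {0:m}
drop 2:l onto floor
drop 3:m onto {1:m}
drop 4:m onto {3:m}
drop 5:l onto {2:l}
drop 6:j onto {4:m}
drop 7:h onto {4:m}
drop 8:j onto {6:j}
ground layer = {0:m, 2:l}
drop-orders for the pieces not yet dropped (sum over which currently-grounded one goes next):
  1 to go: {5} 1  {7} 1  {8} 1
  2 to go: {2,5} 1  {5,7} 2  {5,8} 2  {6,8} 1  {7,8} 2
  3 to go: {2,5,7} 3  {2,5,8} 3  {5,6,8} 3  {5,7,8} 6  {6,7,8} 3
  4 to go: {2,5,6,8} 6  {2,5,7,8} 12  {4,6,7,8} 3  {5,6,7,8} 12
  5 to go: {2,5,6,7,8} 30  {3,4,6,7,8} 3  {4,5,6,7,8} 15
  6 to go: {1,3,4,6,7,8} 3  {2,4,5,6,7,8} 45  {3,4,5,6,7,8} 18
  7 to go: {0,1,3,4,6,7,8} 3  {1,3,4,5,6,7,8} 21  {2,3,4,5,6,7,8} 63
  if 0:m drops first: 84 orders
  if 2:l drops first: 24 orders
heap linearizations: 108

108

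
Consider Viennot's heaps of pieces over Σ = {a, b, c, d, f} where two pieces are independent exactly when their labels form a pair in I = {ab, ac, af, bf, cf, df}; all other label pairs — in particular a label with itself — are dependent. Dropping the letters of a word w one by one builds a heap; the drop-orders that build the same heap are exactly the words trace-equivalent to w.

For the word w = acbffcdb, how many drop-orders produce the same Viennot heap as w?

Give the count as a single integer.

112

0(a) covers ∅
1(c) covers ∅
2(b) covers 1:c
3(f) covers ∅
4(f) covers 3:f
5(c) covers 2:b
6(d) covers 0:a, 5:c
7(b) covers 6:d
floor of heap: 0:a, 1:c, 3:f
completions by unplaced set U, small U first (add the entries for U minus each lowest piece of U):
  |U|=1: {4}:1  {7}:1
  |U|=2: {3,4}:1  {4,7}:2  {6,7}:1
  |U|=3: {0,6,7}:1  {3,4,7}:3  {4,6,7}:3  {5,6,7}:1
  |U|=4: {0,4,6,7}:4  {0,5,6,7}:2  {2,5,6,7}:1  {3,4,6,7}:6  {4,5,6,7}:4
  |U|=5: {0,2,5,6,7}:3  {0,3,4,6,7}:10  {0,4,5,6,7}:10  {1,2,5,6,7}:1  {2,4,5,6,7}:5  {3,4,5,6,7}:10
  |U|=6: {0,1,2,5,6,7}:4  {0,2,4,5,6,7}:18  {0,3,4,5,6,7}:30  {1,2,4,5,6,7}:6  {2,3,4,5,6,7}:15
  start at 0(a): 21
  start at 1(c): 63
  start at 3(f): 28
sum over floor = 112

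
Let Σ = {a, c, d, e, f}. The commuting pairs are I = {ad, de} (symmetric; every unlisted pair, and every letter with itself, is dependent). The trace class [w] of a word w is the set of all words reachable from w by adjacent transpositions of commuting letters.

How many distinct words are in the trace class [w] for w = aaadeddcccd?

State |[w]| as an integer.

drop 0:a onto floor
drop 1:a onto {0:a}
drop 2:a onto {1:a}
drop 3:d onto floor
drop 4:e onto {2:a}
drop 5:d onto {3:d}
drop 6:d onto {5:d}
drop 7:c onto {4:e, 6:d}
drop 8:c onto {7:c}
drop 9:c onto {8:c}
drop 10:d onto {9:c}
ground layer = {0:a, 3:d}
drop-orders for the pieces not yet dropped (sum over which currently-grounded one goes next):
  1 to go: {10} 1
  2 to go: {9,10} 1
  3 to go: {8,9,10} 1
  4 to go: {7,8,9,10} 1
  5 to go: {4,7,8,9,10} 1  {6,7,8,9,10} 1
  6 to go: {2,4,7,8,9,10} 1  {4,6,7,8,9,10} 2  {5,6,7,8,9,10} 1
  7 to go: {1,2,4,7,8,9,10} 1  {2,4,6,7,8,9,10} 3  {3,5,6,7,8,9,10} 1  {4,5,6,7,8,9,10} 3
  8 to go: {0,1,2,4,7,8,9,10} 1  {1,2,4,6,7,8,9,10} 4  {2,4,5,6,7,8,9,10} 6  {3,4,5,6,7,8,9,10} 4
  9 to go: {0,1,2,4,6,7,8,9,10} 5  {1,2,4,5,6,7,8,9,10} 10  {2,3,4,5,6,7,8,9,10} 10
  if 0:a drops first: 20 orders
  if 3:d drops first: 15 orders
heap linearizations: 35

35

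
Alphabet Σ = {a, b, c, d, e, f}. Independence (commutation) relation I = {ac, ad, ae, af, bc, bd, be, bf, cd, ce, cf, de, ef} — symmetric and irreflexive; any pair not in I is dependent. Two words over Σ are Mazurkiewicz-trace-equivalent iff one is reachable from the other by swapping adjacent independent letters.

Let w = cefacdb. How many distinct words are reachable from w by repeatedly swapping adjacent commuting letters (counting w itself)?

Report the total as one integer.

#0=c has no predecessor
#1=e has no predecessor
#2=f has no predecessor
#3=a has no predecessor
#4=c depends on [0:c]
#5=d depends on [2:f]
#6=b depends on [3:a]
sources: [0:c, 1:e, 2:f, 3:a]
N(rest) = Σ N(rest − s) over sources s of rest; N(one piece) = 1:
  size 1 → [1]=1  [4]=1  [5]=1  [6]=1
  size 2 → [0,4]=1  [1,4]=2  [1,5]=2  [1,6]=2  [2,5]=1  [3,6]=1  [4,5]=2  [4,6]=2  [5,6]=2
  size 3 → [0,1,4]=3  [0,4,5]=3  [0,4,6]=3  [1,2,5]=3  [1,3,6]=3  [1,4,5]=6  [1,4,6]=6  [1,5,6]=6  [2,4,5]=3  [2,5,6]=3  [3,4,6]=3  [3,5,6]=3  [4,5,6]=6
  size 4 → [0,1,4,5]=12  [0,1,4,6]=12  [0,2,4,5]=6  [0,3,4,6]=6  [0,4,5,6]=12  [1,2,4,5]=12  [1,2,5,6]=12  [1,3,4,6]=12  [1,3,5,6]=12  [1,4,5,6]=24  [2,3,5,6]=6  [2,4,5,6]=12  [3,4,5,6]=12
  size 5 → [0,1,2,4,5]=30  [0,1,3,4,6]=30  [0,1,4,5,6]=60  [0,2,4,5,6]=30  [0,3,4,5,6]=30  [1,2,3,5,6]=30  [1,2,4,5,6]=60  [1,3,4,5,6]=60  [2,3,4,5,6]=30
  first=0(c) contributes 180
  first=1(e) contributes 90
  first=2(f) contributes 180
  first=3(a) contributes 180
|[w]| = 630

630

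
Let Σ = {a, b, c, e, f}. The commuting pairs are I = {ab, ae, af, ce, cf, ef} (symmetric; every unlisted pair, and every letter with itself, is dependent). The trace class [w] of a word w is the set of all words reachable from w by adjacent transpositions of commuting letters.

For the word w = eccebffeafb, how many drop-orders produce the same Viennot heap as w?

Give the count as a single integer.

184

0(e) covers ∅
1(c) covers ∅
2(c) covers 1:c
3(e) covers 0:e
4(b) covers 2:c, 3:e
5(f) covers 4:b
6(f) covers 5:f
7(e) covers 4:b
8(a) covers 2:c
9(f) covers 6:f
10(b) covers 7:e, 9:f
floor of heap: 0:e, 1:c
completions by unplaced set U, small U first (add the entries for U minus each lowest piece of U):
  |U|=1: {8}:1  {10}:1
  |U|=2: {7,10}:1  {8,10}:2  {9,10}:1
  |U|=3: {6,9,10}:1  {7,8,10}:3  {7,9,10}:2  {8,9,10}:3
  |U|=4: {5,6,9,10}:1  {6,7,9,10}:3  {6,8,9,10}:4  {7,8,9,10}:8
  |U|=5: {5,6,7,9,10}:4  {5,6,8,9,10}:5  {6,7,8,9,10}:15
  |U|=6: {4,5,6,7,9,10}:4  {5,6,7,8,9,10}:24
  |U|=7: {3,4,5,6,7,9,10}:4  {4,5,6,7,8,9,10}:28
  |U|=8: {0,3,4,5,6,7,9,10}:4  {2,4,5,6,7,8,9,10}:28  {3,4,5,6,7,8,9,10}:32
  |U|=9: {0,3,4,5,6,7,8,9,10}:36  {1,2,4,5,6,7,8,9,10}:28  {2,3,4,5,6,7,8,9,10}:60
  start at 0(e): 88
  start at 1(c): 96
sum over floor = 184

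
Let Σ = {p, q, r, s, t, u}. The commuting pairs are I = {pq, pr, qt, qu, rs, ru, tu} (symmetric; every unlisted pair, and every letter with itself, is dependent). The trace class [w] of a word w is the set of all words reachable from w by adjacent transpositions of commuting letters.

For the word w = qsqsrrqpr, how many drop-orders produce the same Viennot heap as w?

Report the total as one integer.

0(q) covers ∅
1(s) covers 0:q
2(q) covers 1:s
3(s) covers 2:q
4(r) covers 2:q
5(r) covers 4:r
6(q) covers 3:s, 5:r
7(p) covers 3:s
8(r) covers 6:q
floor of heap: 0:q
completions by unplaced set U, small U first (add the entries for U minus each lowest piece of U):
  |U|=1: {7}:1  {8}:1
  |U|=2: {6,8}:1  {7,8}:2
  |U|=3: {5,6,8}:1  {6,7,8}:3
  |U|=4: {3,6,7,8}:3  {4,5,6,8}:1  {5,6,7,8}:4
  |U|=5: {3,5,6,7,8}:7  {4,5,6,7,8}:5
  |U|=6: {3,4,5,6,7,8}:12
  |U|=7: {2,3,4,5,6,7,8}:12
  start at 0(q): 12

12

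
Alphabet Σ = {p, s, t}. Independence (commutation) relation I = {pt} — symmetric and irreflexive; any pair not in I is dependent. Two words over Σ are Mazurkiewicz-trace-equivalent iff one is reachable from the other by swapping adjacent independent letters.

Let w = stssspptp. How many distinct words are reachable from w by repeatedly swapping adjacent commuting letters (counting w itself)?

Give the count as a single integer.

4

#0=s has no predecessor
#1=t depends on [0:s]
#2=s depends on [1:t]
#3=s depends on [2:s]
#4=s depends on [3:s]
#5=p depends on [4:s]
#6=p depends on [5:p]
#7=t depends on [4:s]
#8=p depends on [6:p]
sources: [0:s]
N(rest) = Σ N(rest − s) over sources s of rest; N(one piece) = 1:
  size 1 → [7]=1  [8]=1
  size 2 → [6,8]=1  [7,8]=2
  size 3 → [5,6,8]=1  [6,7,8]=3
  size 4 → [5,6,7,8]=4
  size 5 → [4,5,6,7,8]=4
  size 6 → [3,4,5,6,7,8]=4
  size 7 → [2,3,4,5,6,7,8]=4
  first=0(s) contributes 4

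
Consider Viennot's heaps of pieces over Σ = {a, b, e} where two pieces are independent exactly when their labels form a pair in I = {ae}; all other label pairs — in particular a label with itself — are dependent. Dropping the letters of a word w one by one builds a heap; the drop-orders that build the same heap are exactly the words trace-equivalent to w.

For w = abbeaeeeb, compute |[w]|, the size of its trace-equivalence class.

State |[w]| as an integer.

5

drop 0:a onto floor
drop 1:b onto {0:a}
drop 2:b onto {1:b}
drop 3:e onto {2:b}
drop 4:a onto {2:b}
drop 5:e onto {3:e}
drop 6:e onto {5:e}
drop 7:e onto {6:e}
drop 8:b onto {4:a, 7:e}
ground layer = {0:a}
drop-orders for the pieces not yet dropped (sum over which currently-grounded one goes next):
  1 to go: {8} 1
  2 to go: {4,8} 1  {7,8} 1
  3 to go: {4,7,8} 2  {6,7,8} 1
  4 to go: {4,6,7,8} 3  {5,6,7,8} 1
  5 to go: {3,5,6,7,8} 1  {4,5,6,7,8} 4
  6 to go: {3,4,5,6,7,8} 5
  7 to go: {2,3,4,5,6,7,8} 5
  if 0:a drops first: 5 orders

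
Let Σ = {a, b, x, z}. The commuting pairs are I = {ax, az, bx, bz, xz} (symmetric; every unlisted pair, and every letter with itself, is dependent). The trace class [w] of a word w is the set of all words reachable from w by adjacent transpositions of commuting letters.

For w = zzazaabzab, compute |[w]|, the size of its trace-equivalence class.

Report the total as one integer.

210

0(z) covers ∅
1(z) covers 0:z
2(a) covers ∅
3(z) covers 1:z
4(a) covers 2:a
5(a) covers 4:a
6(b) covers 5:a
7(z) covers 3:z
8(a) covers 6:b
9(b) covers 8:a
floor of heap: 0:z, 2:a
completions by unplaced set U, small U first (add the entries for U minus each lowest piece of U):
  |U|=1: {7}:1  {9}:1
  |U|=2: {3,7}:1  {7,9}:2  {8,9}:1
  |U|=3: {1,3,7}:1  {3,7,9}:3  {6,8,9}:1  {7,8,9}:3
  |U|=4: {0,1,3,7}:1  {1,3,7,9}:4  {3,7,8,9}:6  {5,6,8,9}:1  {6,7,8,9}:4
  |U|=5: {0,1,3,7,9}:5  {1,3,7,8,9}:10  {3,6,7,8,9}:10  {4,5,6,8,9}:1  {5,6,7,8,9}:5
  |U|=6: {0,1,3,7,8,9}:15  {1,3,6,7,8,9}:20  {2,4,5,6,8,9}:1  {3,5,6,7,8,9}:15  {4,5,6,7,8,9}:6
  |U|=7: {0,1,3,6,7,8,9}:35  {1,3,5,6,7,8,9}:35  {2,4,5,6,7,8,9}:7  {3,4,5,6,7,8,9}:21
  |U|=8: {0,1,3,5,6,7,8,9}:70  {1,3,4,5,6,7,8,9}:56  {2,3,4,5,6,7,8,9}:28
  start at 0(z): 84
  start at 2(a): 126
sum over floor = 210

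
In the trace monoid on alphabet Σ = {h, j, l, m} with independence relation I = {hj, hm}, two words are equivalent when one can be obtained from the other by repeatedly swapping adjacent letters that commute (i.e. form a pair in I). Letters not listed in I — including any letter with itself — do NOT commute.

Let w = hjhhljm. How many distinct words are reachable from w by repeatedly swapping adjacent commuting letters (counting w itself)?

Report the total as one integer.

piece 0:h — minimal
piece 1:j — minimal
piece 2:h rests on {0:h}
piece 3:h rests on {2:h}
piece 4:l rests on {1:j, 3:h}
piece 5:j rests on {4:l}
piece 6:m rests on {5:j}
minimal pieces: {0:h, 1:j}
ways to finish when only these pieces remain (= sum over removing one remaining piece with nothing left below it):
  1 left: {6}→1
  2 left: {5,6}→1
  3 left: {4,5,6}→1
  4 left: {1,4,5,6}→1  {3,4,5,6}→1
  5 left: {1,3,4,5,6}→2  {2,3,4,5,6}→1
  placing 0:h first → 3 extensions
  placing 1:j first → 1 extensions
total linear extensions = 4

4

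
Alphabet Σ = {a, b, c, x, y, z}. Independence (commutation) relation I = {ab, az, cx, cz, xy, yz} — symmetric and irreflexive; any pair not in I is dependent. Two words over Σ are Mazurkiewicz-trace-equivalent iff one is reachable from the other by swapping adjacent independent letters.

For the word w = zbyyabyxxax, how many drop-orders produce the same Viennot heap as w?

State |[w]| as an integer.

piece 0:z — minimal
piece 1:b rests on {0:z}
piece 2:y rests on {1:b}
piece 3:y rests on {2:y}
piece 4:a rests on {3:y}
piece 5:b rests on {3:y}
piece 6:y rests on {4:a, 5:b}
piece 7:x rests on {4:a, 5:b}
piece 8:x rests on {7:x}
piece 9:a rests on {6:y, 8:x}
piece 10:x rests on {9:a}
minimal pieces: {0:z}
ways to finish when only these pieces remain (= sum over removing one remaining piece with nothing left below it):
  1 left: {10}→1
  2 left: {9,10}→1
  3 left: {6,9,10}→1  {8,9,10}→1
  4 left: {6,8,9,10}→2  {7,8,9,10}→1
  5 left: {6,7,8,9,10}→3
  6 left: {4,6,7,8,9,10}→3  {5,6,7,8,9,10}→3
  7 left: {4,5,6,7,8,9,10}→6
  8 left: {3,4,5,6,7,8,9,10}→6
  9 left: {2,3,4,5,6,7,8,9,10}→6
  placing 0:z first → 6 extensions

6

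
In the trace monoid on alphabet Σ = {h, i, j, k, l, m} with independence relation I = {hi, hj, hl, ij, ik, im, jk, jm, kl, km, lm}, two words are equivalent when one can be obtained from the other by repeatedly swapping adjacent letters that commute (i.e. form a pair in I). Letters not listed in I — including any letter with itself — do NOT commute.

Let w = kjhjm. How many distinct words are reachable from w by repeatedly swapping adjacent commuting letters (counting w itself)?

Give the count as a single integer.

10

#0=k has no predecessor
#1=j has no predecessor
#2=h depends on [0:k]
#3=j depends on [1:j]
#4=m depends on [2:h]
sources: [0:k, 1:j]
N(rest) = Σ N(rest − s) over sources s of rest; N(one piece) = 1:
  size 1 → [3]=1  [4]=1
  size 2 → [1,3]=1  [2,4]=1  [3,4]=2
  size 3 → [0,2,4]=1  [1,3,4]=3  [2,3,4]=3
  first=0(k) contributes 6
  first=1(j) contributes 4
|[w]| = 10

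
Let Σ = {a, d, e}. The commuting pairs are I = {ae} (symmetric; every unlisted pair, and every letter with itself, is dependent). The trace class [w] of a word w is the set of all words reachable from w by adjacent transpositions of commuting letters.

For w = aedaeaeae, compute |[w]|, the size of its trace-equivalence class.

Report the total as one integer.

40

0(a) covers ∅
1(e) covers ∅
2(d) covers 0:a, 1:e
3(a) covers 2:d
4(e) covers 2:d
5(a) covers 3:a
6(e) covers 4:e
7(a) covers 5:a
8(e) covers 6:e
floor of heap: 0:a, 1:e
completions by unplaced set U, small U first (add the entries for U minus each lowest piece of U):
  |U|=1: {7}:1  {8}:1
  |U|=2: {5,7}:1  {6,8}:1  {7,8}:2
  |U|=3: {3,5,7}:1  {4,6,8}:1  {5,7,8}:3  {6,7,8}:3
  |U|=4: {3,5,7,8}:4  {4,6,7,8}:4  {5,6,7,8}:6
  |U|=5: {3,5,6,7,8}:10  {4,5,6,7,8}:10
  |U|=6: {3,4,5,6,7,8}:20
  |U|=7: {2,3,4,5,6,7,8}:20
  start at 0(a): 20
  start at 1(e): 20
sum over floor = 40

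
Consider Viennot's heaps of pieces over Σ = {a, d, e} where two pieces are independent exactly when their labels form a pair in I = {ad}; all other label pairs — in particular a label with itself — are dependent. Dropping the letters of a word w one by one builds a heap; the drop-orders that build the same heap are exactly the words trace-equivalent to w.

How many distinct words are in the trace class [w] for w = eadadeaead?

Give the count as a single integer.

0(e) covers ∅
1(a) covers 0:e
2(d) covers 0:e
3(a) covers 1:a
4(d) covers 2:d
5(e) covers 3:a, 4:d
6(a) covers 5:e
7(e) covers 6:a
8(a) covers 7:e
9(d) covers 7:e
floor of heap: 0:e
completions by unplaced set U, small U first (add the entries for U minus each lowest piece of U):
  |U|=1: {8}:1  {9}:1
  |U|=2: {8,9}:2
  |U|=3: {7,8,9}:2
  |U|=4: {6,7,8,9}:2
  |U|=5: {5,6,7,8,9}:2
  |U|=6: {3,5,6,7,8,9}:2  {4,5,6,7,8,9}:2
  |U|=7: {1,3,5,6,7,8,9}:2  {2,4,5,6,7,8,9}:2  {3,4,5,6,7,8,9}:4
  |U|=8: {1,3,4,5,6,7,8,9}:6  {2,3,4,5,6,7,8,9}:6
  start at 0(e): 12

12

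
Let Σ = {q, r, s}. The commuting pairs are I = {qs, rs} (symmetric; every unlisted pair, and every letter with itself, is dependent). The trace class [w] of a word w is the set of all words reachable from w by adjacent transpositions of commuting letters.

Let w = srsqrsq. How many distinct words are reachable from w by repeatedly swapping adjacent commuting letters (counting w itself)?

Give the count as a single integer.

35

0(s) covers ∅
1(r) covers ∅
2(s) covers 0:s
3(q) covers 1:r
4(r) covers 3:q
5(s) covers 2:s
6(q) covers 4:r
floor of heap: 0:s, 1:r
completions by unplaced set U, small U first (add the entries for U minus each lowest piece of U):
  |U|=1: {5}:1  {6}:1
  |U|=2: {2,5}:1  {4,6}:1  {5,6}:2
  |U|=3: {0,2,5}:1  {2,5,6}:3  {3,4,6}:1  {4,5,6}:3
  |U|=4: {0,2,5,6}:4  {1,3,4,6}:1  {2,4,5,6}:6  {3,4,5,6}:4
  |U|=5: {0,2,4,5,6}:10  {1,3,4,5,6}:5  {2,3,4,5,6}:10
  start at 0(s): 15
  start at 1(r): 20
sum over floor = 35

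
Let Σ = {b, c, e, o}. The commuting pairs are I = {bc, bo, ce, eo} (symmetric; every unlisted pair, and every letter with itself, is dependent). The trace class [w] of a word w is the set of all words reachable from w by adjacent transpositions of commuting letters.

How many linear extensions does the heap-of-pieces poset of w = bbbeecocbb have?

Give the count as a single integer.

120

#0=b has no predecessor
#1=b depends on [0:b]
#2=b depends on [1:b]
#3=e depends on [2:b]
#4=e depends on [3:e]
#5=c has no predecessor
#6=o depends on [5:c]
#7=c depends on [6:o]
#8=b depends on [4:e]
#9=b depends on [8:b]
sources: [0:b, 5:c]
N(rest) = Σ N(rest − s) over sources s of rest; N(one piece) = 1:
  size 1 → [7]=1  [9]=1
  size 2 → [6,7]=1  [7,9]=2  [8,9]=1
  size 3 → [4,8,9]=1  [5,6,7]=1  [6,7,9]=3  [7,8,9]=3
  size 4 → [3,4,8,9]=1  [4,7,8,9]=4  [5,6,7,9]=4  [6,7,8,9]=6
  size 5 → [2,3,4,8,9]=1  [3,4,7,8,9]=5  [4,6,7,8,9]=10  [5,6,7,8,9]=10
  size 6 → [1,2,3,4,8,9]=1  [2,3,4,7,8,9]=6  [3,4,6,7,8,9]=15  [4,5,6,7,8,9]=20
  size 7 → [0,1,2,3,4,8,9]=1  [1,2,3,4,7,8,9]=7  [2,3,4,6,7,8,9]=21  [3,4,5,6,7,8,9]=35
  size 8 → [0,1,2,3,4,7,8,9]=8  [1,2,3,4,6,7,8,9]=28  [2,3,4,5,6,7,8,9]=56
  first=0(b) contributes 84
  first=5(c) contributes 36
|[w]| = 120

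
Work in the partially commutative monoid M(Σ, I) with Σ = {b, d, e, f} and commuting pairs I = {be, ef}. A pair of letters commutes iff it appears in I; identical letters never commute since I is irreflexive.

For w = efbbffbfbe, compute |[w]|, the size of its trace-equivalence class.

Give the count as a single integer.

drop 0:e onto floor
drop 1:f onto floor
drop 2:b onto {1:f}
drop 3:b onto {2:b}
drop 4:f onto {3:b}
drop 5:f onto {4:f}
drop 6:b onto {5:f}
drop 7:f onto {6:b}
drop 8:b onto {7:f}
drop 9:e onto {0:e}
ground layer = {0:e, 1:f}
drop-orders for the pieces not yet dropped (sum over which currently-grounded one goes next):
  1 to go: {8} 1  {9} 1
  2 to go: {0,9} 1  {7,8} 1  {8,9} 2
  3 to go: {0,8,9} 3  {6,7,8} 1  {7,8,9} 3
  4 to go: {0,7,8,9} 6  {5,6,7,8} 1  {6,7,8,9} 4
  5 to go: {0,6,7,8,9} 10  {4,5,6,7,8} 1  {5,6,7,8,9} 5
  6 to go: {0,5,6,7,8,9} 15  {3,4,5,6,7,8} 1  {4,5,6,7,8,9} 6
  7 to go: {0,4,5,6,7,8,9} 21  {2,3,4,5,6,7,8} 1  {3,4,5,6,7,8,9} 7
  8 to go: {0,3,4,5,6,7,8,9} 28  {1,2,3,4,5,6,7,8} 1  {2,3,4,5,6,7,8,9} 8
  if 0:e drops first: 9 orders
  if 1:f drops first: 36 orders
heap linearizations: 45

45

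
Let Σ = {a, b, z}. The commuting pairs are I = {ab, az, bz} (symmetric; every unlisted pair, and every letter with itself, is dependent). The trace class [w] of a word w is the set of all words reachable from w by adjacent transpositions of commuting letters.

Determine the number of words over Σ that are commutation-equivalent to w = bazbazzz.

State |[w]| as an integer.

420

drop 0:b onto floor
drop 1:a onto floor
drop 2:z onto floor
drop 3:b onto {0:b}
drop 4:a onto {1:a}
drop 5:z onto {2:z}
drop 6:z onto {5:z}
drop 7:z onto {6:z}
ground layer = {0:b, 1:a, 2:z}
drop-orders for the pieces not yet dropped (sum over which currently-grounded one goes next):
  1 to go: {3} 1  {4} 1  {7} 1
  2 to go: {0,3} 1  {1,4} 1  {3,4} 2  {3,7} 2  {4,7} 2  {6,7} 1
  3 to go: {0,3,4} 3  {0,3,7} 3  {1,3,4} 3  {1,4,7} 3  {3,4,7} 6  {3,6,7} 3  {4,6,7} 3  {5,6,7} 1
  4 to go: {0,1,3,4} 6  {0,3,4,7} 12  {0,3,6,7} 6  {1,3,4,7} 12  {1,4,6,7} 6  {2,5,6,7} 1  {3,4,6,7} 12  {3,5,6,7} 4  {4,5,6,7} 4
  5 to go: {0,1,3,4,7} 30  {0,3,4,6,7} 30  {0,3,5,6,7} 10  {1,3,4,6,7} 30  {1,4,5,6,7} 10  {2,3,5,6,7} 5  {2,4,5,6,7} 5  {3,4,5,6,7} 20
  6 to go: {0,1,3,4,6,7} 90  {0,2,3,5,6,7} 15  {0,3,4,5,6,7} 60  {1,2,4,5,6,7} 15  {1,3,4,5,6,7} 60  {2,3,4,5,6,7} 30
  if 0:b drops first: 105 orders
  if 1:a drops first: 105 orders
  if 2:z drops first: 210 orders
heap linearizations: 420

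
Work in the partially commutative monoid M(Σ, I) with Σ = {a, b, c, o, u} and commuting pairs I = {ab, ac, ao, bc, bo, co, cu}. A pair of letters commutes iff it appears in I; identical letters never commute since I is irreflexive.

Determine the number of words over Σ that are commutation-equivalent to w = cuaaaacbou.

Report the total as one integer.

1350

0(c) covers ∅
1(u) covers ∅
2(a) covers 1:u
3(a) covers 2:a
4(a) covers 3:a
5(a) covers 4:a
6(c) covers 0:c
7(b) covers 1:u
8(o) covers 1:u
9(u) covers 5:a, 7:b, 8:o
floor of heap: 0:c, 1:u
completions by unplaced set U, small U first (add the entries for U minus each lowest piece of U):
  |U|=1: {6}:1  {9}:1
  |U|=2: {0,6}:1  {5,9}:1  {6,9}:2  {7,9}:1  {8,9}:1
  |U|=3: {0,6,9}:3  {4,5,9}:1  {5,6,9}:3  {5,7,9}:2  {5,8,9}:2  {6,7,9}:3  {6,8,9}:3  {7,8,9}:2
  |U|=4: {0,5,6,9}:6  {0,6,7,9}:6  {0,6,8,9}:6  {3,4,5,9}:1  {4,5,6,9}:4  {4,5,7,9}:3  {4,5,8,9}:3  {5,6,7,9}:8  {5,6,8,9}:8  {5,7,8,9}:6  {6,7,8,9}:8
  |U|=5: {0,4,5,6,9}:10  {0,5,6,7,9}:20  {0,5,6,8,9}:20  {0,6,7,8,9}:20  {2,3,4,5,9}:1  {3,4,5,6,9}:5  {3,4,5,7,9}:4  {3,4,5,8,9}:4  {4,5,6,7,9}:15  {4,5,6,8,9}:15  {4,5,7,8,9}:12  {5,6,7,8,9}:30
  |U|=6: {0,3,4,5,6,9}:15  {0,4,5,6,7,9}:45  {0,4,5,6,8,9}:45  {0,5,6,7,8,9}:90  {2,3,4,5,6,9}:6  {2,3,4,5,7,9}:5  {2,3,4,5,8,9}:5  {3,4,5,6,7,9}:24  {3,4,5,6,8,9}:24  {3,4,5,7,8,9}:20  {4,5,6,7,8,9}:72
  |U|=7: {0,2,3,4,5,6,9}:21  {0,3,4,5,6,7,9}:84  {0,3,4,5,6,8,9}:84  {0,4,5,6,7,8,9}:252  {2,3,4,5,6,7,9}:35  {2,3,4,5,6,8,9}:35  {2,3,4,5,7,8,9}:30  {3,4,5,6,7,8,9}:140
  |U|=8: {0,2,3,4,5,6,7,9}:140  {0,2,3,4,5,6,8,9}:140  {0,3,4,5,6,7,8,9}:560  {1,2,3,4,5,7,8,9}:30  {2,3,4,5,6,7,8,9}:240
  start at 0(c): 270
  start at 1(u): 1080
sum over floor = 1350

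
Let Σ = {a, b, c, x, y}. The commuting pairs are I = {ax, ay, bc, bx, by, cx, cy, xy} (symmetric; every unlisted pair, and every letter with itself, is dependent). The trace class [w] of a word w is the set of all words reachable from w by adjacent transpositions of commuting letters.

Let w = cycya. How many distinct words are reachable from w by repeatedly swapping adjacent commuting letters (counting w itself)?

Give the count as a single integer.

10

0(c) covers ∅
1(y) covers ∅
2(c) covers 0:c
3(y) covers 1:y
4(a) covers 2:c
floor of heap: 0:c, 1:y
completions by unplaced set U, small U first (add the entries for U minus each lowest piece of U):
  |U|=1: {3}:1  {4}:1
  |U|=2: {1,3}:1  {2,4}:1  {3,4}:2
  |U|=3: {0,2,4}:1  {1,3,4}:3  {2,3,4}:3
  start at 0(c): 6
  start at 1(y): 4
sum over floor = 10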